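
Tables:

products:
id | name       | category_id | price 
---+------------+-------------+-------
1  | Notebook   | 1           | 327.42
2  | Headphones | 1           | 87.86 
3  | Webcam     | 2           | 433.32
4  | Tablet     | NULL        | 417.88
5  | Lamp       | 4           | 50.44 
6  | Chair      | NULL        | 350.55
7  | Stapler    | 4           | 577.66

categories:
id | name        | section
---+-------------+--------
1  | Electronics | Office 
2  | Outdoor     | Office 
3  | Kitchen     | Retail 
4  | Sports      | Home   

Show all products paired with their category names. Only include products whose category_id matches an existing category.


INNER JOIN keeps only products rows whose category_id matches an id in categories. Walk through each product:
  - product 1 (Notebook): category_id=1 -> matches Electronics
  - product 2 (Headphones): category_id=1 -> matches Electronics
  - product 3 (Webcam): category_id=2 -> matches Outdoor
  - product 4 (Tablet): category_id=NULL, no match -> dropped
  - product 5 (Lamp): category_id=4 -> matches Sports
  - product 6 (Chair): category_id=NULL, no match -> dropped
  - product 7 (Stapler): category_id=4 -> matches Sports
So 2 of 7 rows are dropped.

SQL:
SELECT a.name, b.name AS category
FROM products a
INNER JOIN categories b ON a.category_id = b.id

Result:
name       | category   
-----------+------------
Notebook   | Electronics
Headphones | Electronics
Webcam     | Outdoor    
Lamp       | Sports     
Stapler    | Sports     


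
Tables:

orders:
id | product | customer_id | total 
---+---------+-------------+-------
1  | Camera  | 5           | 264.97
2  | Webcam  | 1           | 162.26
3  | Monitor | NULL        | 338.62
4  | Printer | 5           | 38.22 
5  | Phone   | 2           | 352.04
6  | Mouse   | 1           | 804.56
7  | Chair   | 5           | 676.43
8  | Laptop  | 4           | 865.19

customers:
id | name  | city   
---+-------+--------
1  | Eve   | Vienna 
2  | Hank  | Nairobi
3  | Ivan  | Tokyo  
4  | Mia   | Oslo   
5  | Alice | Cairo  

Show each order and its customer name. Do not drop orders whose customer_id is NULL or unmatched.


LEFT JOIN keeps every row from orders (the left table); where customer_id has no match in customers, the customer columns become NULL. Walk through each order:
  - order 1 (Camera): customer_id=5 -> matches Alice
  - order 2 (Webcam): customer_id=1 -> matches Eve
  - order 3 (Monitor): customer_id=NULL, no match -> kept with NULL
  - order 4 (Printer): customer_id=5 -> matches Alice
  - order 5 (Phone): customer_id=2 -> matches Hank
  - order 6 (Mouse): customer_id=1 -> matches Eve
  - order 7 (Chair): customer_id=5 -> matches Alice
  - order 8 (Laptop): customer_id=4 -> matches Mia
All 8 rows appear; 1 has NULL customer.

SQL:
SELECT a.product, b.name AS customer
FROM orders a
LEFT JOIN customers b ON a.customer_id = b.id

Result:
product | customer
--------+---------
Camera  | Alice   
Webcam  | Eve     
Monitor | NULL    
Printer | Alice   
Phone   | Hank    
Mouse   | Eve     
Chair   | Alice   
Laptop  | Mia     


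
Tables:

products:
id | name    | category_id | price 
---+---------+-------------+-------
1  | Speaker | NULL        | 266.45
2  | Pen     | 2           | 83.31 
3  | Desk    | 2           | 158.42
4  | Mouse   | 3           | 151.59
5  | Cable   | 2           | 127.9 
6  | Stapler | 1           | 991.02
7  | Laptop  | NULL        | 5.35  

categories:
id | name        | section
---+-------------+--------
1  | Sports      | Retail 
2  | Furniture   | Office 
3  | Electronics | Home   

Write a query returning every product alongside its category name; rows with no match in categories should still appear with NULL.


LEFT JOIN keeps every row from products (the left table); where category_id has no match in categories, the category columns become NULL. Walk through each product:
  - product 1 (Speaker): category_id=NULL, no match -> kept with NULL
  - product 2 (Pen): category_id=2 -> matches Furniture
  - product 3 (Desk): category_id=2 -> matches Furniture
  - product 4 (Mouse): category_id=3 -> matches Electronics
  - product 5 (Cable): category_id=2 -> matches Furniture
  - product 6 (Stapler): category_id=1 -> matches Sports
  - product 7 (Laptop): category_id=NULL, no match -> kept with NULL
All 7 rows appear; 2 have NULL category.

SQL:
SELECT a.name, b.name AS category
FROM products a
LEFT JOIN categories b ON a.category_id = b.id

Result:
name    | category   
--------+------------
Speaker | NULL       
Pen     | Furniture  
Desk    | Furniture  
Mouse   | Electronics
Cable   | Furniture  
Stapler | Sports     
Laptop  | NULL       


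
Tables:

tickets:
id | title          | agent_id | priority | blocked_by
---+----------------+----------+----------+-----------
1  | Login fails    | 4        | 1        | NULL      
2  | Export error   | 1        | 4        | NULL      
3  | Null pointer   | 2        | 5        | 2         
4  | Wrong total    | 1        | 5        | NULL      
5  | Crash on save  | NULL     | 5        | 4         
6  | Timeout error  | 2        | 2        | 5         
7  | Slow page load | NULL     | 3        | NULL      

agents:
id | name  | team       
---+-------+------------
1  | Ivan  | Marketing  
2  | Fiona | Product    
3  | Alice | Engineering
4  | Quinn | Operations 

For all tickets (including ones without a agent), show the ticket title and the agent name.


LEFT JOIN keeps every row from tickets (the left table); where agent_id has no match in agents, the agent columns become NULL. Walk through each ticket:
  - ticket 1 (Login fails): agent_id=4 -> matches Quinn
  - ticket 2 (Export error): agent_id=1 -> matches Ivan
  - ticket 3 (Null pointer): agent_id=2 -> matches Fiona
  - ticket 4 (Wrong total): agent_id=1 -> matches Ivan
  - ticket 5 (Crash on save): agent_id=NULL, no match -> kept with NULL
  - ticket 6 (Timeout error): agent_id=2 -> matches Fiona
  - ticket 7 (Slow page load): agent_id=NULL, no match -> kept with NULL
All 7 rows appear; 2 have NULL agent.

SQL:
SELECT a.title, b.name AS agent
FROM tickets a
LEFT JOIN agents b ON a.agent_id = b.id

Result:
title          | agent
---------------+------
Login fails    | Quinn
Export error   | Ivan 
Null pointer   | Fiona
Wrong total    | Ivan 
Crash on save  | NULL 
Timeout error  | Fiona
Slow page load | NULL 


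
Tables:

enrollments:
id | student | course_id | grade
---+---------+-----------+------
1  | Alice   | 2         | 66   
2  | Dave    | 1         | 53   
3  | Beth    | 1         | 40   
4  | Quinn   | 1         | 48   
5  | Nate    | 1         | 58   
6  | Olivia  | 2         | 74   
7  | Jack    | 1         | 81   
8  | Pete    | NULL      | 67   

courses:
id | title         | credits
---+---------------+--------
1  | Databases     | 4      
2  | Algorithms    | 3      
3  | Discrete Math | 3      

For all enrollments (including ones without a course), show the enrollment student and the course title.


LEFT JOIN keeps every row from enrollments (the left table); where course_id has no match in courses, the course columns become NULL. Walk through each enrollment:
  - enrollment 1 (Alice): course_id=2 -> matches Algorithms
  - enrollment 2 (Dave): course_id=1 -> matches Databases
  - enrollment 3 (Beth): course_id=1 -> matches Databases
  - enrollment 4 (Quinn): course_id=1 -> matches Databases
  - enrollment 5 (Nate): course_id=1 -> matches Databases
  - enrollment 6 (Olivia): course_id=2 -> matches Algorithms
  - enrollment 7 (Jack): course_id=1 -> matches Databases
  - enrollment 8 (Pete): course_id=NULL, no match -> kept with NULL
All 8 rows appear; 1 has NULL course.

SQL:
SELECT a.student, b.title AS course
FROM enrollments a
LEFT JOIN courses b ON a.course_id = b.id

Result:
student | course    
--------+-----------
Alice   | Algorithms
Dave    | Databases 
Beth    | Databases 
Quinn   | Databases 
Nate    | Databases 
Olivia  | Algorithms
Jack    | Databases 
Pete    | NULL      


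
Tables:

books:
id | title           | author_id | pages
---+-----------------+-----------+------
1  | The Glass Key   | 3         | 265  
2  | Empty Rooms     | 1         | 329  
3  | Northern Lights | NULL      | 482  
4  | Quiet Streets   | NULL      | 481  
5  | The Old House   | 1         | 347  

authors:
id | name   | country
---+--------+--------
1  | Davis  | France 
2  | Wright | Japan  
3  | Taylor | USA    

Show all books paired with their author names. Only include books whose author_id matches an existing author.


INNER JOIN keeps only books rows whose author_id matches an id in authors. Walk through each book:
  - book 1 (The Glass Key): author_id=3 -> matches Taylor
  - book 2 (Empty Rooms): author_id=1 -> matches Davis
  - book 3 (Northern Lights): author_id=NULL, no match -> dropped
  - book 4 (Quiet Streets): author_id=NULL, no match -> dropped
  - book 5 (The Old House): author_id=1 -> matches Davis
So 2 of 5 rows are dropped.

SQL:
SELECT a.title, b.name AS author
FROM books a
INNER JOIN authors b ON a.author_id = b.id

Result:
title         | author
--------------+-------
The Glass Key | Taylor
Empty Rooms   | Davis 
The Old House | Davis 


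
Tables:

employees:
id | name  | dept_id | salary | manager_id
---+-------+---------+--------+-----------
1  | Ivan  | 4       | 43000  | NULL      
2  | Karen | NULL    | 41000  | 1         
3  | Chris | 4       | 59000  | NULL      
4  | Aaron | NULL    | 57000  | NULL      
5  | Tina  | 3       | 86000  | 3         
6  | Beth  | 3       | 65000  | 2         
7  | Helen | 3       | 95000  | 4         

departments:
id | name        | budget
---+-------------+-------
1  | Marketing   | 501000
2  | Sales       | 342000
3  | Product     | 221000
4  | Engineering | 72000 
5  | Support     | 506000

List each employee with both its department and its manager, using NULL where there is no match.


Two LEFT JOINs from the same base table employees: one to departments via dept_id, one to employees itself via manager_id. Both are LEFT so every employee is preserved.
Match against departments:
  - employee 1 (Ivan): dept_id=4 -> matches Engineering
  - employee 2 (Karen): dept_id=NULL, no match -> kept with NULL
  - employee 3 (Chris): dept_id=4 -> matches Engineering
  - employee 4 (Aaron): dept_id=NULL, no match -> kept with NULL
  - employee 5 (Tina): dept_id=3 -> matches Product
  - employee 6 (Beth): dept_id=3 -> matches Product
  - employee 7 (Helen): dept_id=3 -> matches Product
Match against employees (self):
  - employee 1 (Ivan): manager_id=NULL -> NULL
  - employee 2 (Karen): manager_id=1 -> Ivan
  - employee 3 (Chris): manager_id=NULL -> NULL
  - employee 4 (Aaron): manager_id=NULL -> NULL
  - employee 5 (Tina): manager_id=3 -> Chris
  - employee 6 (Beth): manager_id=2 -> Karen
  - employee 7 (Helen): manager_id=4 -> Aaron

SQL:
SELECT a.name, b.name AS department, c.name AS manager
FROM employees a
LEFT JOIN departments b ON a.dept_id = b.id
LEFT JOIN employees c ON a.manager_id = c.id

Result:
name  | department  | manager
------+-------------+--------
Ivan  | Engineering | NULL   
Karen | NULL        | Ivan   
Chris | Engineering | NULL   
Aaron | NULL        | NULL   
Tina  | Product     | Chris  
Beth  | Product     | Karen  
Helen | Product     | Aaron  


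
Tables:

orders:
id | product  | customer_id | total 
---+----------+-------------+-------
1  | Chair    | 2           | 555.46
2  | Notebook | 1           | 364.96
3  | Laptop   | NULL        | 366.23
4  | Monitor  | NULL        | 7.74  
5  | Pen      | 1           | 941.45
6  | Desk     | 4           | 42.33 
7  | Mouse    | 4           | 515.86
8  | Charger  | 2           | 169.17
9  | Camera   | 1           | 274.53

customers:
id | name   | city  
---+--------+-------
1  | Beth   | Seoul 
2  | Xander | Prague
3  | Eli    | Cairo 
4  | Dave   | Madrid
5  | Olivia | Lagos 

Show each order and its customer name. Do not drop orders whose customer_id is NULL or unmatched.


LEFT JOIN keeps every row from orders (the left table); where customer_id has no match in customers, the customer columns become NULL. Walk through each order:
  - order 1 (Chair): customer_id=2 -> matches Xander
  - order 2 (Notebook): customer_id=1 -> matches Beth
  - order 3 (Laptop): customer_id=NULL, no match -> kept with NULL
  - order 4 (Monitor): customer_id=NULL, no match -> kept with NULL
  - order 5 (Pen): customer_id=1 -> matches Beth
  - order 6 (Desk): customer_id=4 -> matches Dave
  - order 7 (Mouse): customer_id=4 -> matches Dave
  - order 8 (Charger): customer_id=2 -> matches Xander
  - order 9 (Camera): customer_id=1 -> matches Beth
All 9 rows appear; 2 have NULL customer.

SQL:
SELECT a.product, b.name AS customer
FROM orders a
LEFT JOIN customers b ON a.customer_id = b.id

Result:
product  | customer
---------+---------
Chair    | Xander  
Notebook | Beth    
Laptop   | NULL    
Monitor  | NULL    
Pen      | Beth    
Desk     | Dave    
Mouse    | Dave    
Charger  | Xander  
Camera   | Beth    


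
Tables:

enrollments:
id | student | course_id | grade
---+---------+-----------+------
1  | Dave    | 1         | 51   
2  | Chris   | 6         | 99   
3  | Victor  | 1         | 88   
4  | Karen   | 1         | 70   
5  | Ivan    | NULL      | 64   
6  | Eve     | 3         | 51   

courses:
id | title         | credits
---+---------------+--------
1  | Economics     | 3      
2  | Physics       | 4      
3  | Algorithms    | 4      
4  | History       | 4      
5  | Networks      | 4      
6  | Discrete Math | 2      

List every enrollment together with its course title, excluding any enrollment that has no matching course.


INNER JOIN keeps only enrollments rows whose course_id matches an id in courses. Walk through each enrollment:
  - enrollment 1 (Dave): course_id=1 -> matches Economics
  - enrollment 2 (Chris): course_id=6 -> matches Discrete Math
  - enrollment 3 (Victor): course_id=1 -> matches Economics
  - enrollment 4 (Karen): course_id=1 -> matches Economics
  - enrollment 5 (Ivan): course_id=NULL, no match -> dropped
  - enrollment 6 (Eve): course_id=3 -> matches Algorithms
So 1 of 6 rows is dropped.

SQL:
SELECT a.student, b.title AS course
FROM enrollments a
INNER JOIN courses b ON a.course_id = b.id

Result:
student | course       
--------+--------------
Dave    | Economics    
Chris   | Discrete Math
Victor  | Economics    
Karen   | Economics    
Eve     | Algorithms   


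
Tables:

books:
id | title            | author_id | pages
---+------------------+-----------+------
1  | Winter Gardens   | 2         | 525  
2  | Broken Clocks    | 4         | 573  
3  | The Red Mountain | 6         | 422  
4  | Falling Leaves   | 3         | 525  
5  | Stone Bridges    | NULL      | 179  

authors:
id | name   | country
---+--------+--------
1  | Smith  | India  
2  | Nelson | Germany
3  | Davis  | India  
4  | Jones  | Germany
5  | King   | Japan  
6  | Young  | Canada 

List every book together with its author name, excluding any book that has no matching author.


INNER JOIN keeps only books rows whose author_id matches an id in authors. Walk through each book:
  - book 1 (Winter Gardens): author_id=2 -> matches Nelson
  - book 2 (Broken Clocks): author_id=4 -> matches Jones
  - book 3 (The Red Mountain): author_id=6 -> matches Young
  - book 4 (Falling Leaves): author_id=3 -> matches Davis
  - book 5 (Stone Bridges): author_id=NULL, no match -> dropped
So 1 of 5 rows is dropped.

SQL:
SELECT a.title, b.name AS author
FROM books a
INNER JOIN authors b ON a.author_id = b.id

Result:
title            | author
-----------------+-------
Winter Gardens   | Nelson
Broken Clocks    | Jones 
The Red Mountain | Young 
Falling Leaves   | Davis 


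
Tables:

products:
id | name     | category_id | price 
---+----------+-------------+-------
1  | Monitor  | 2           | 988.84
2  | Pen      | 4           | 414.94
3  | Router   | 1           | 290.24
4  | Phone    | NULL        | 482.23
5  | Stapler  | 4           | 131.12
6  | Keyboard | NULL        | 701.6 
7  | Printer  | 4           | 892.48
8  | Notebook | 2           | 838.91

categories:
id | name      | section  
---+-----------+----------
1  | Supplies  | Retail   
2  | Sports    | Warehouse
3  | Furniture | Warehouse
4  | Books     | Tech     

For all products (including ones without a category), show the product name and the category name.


LEFT JOIN keeps every row from products (the left table); where category_id has no match in categories, the category columns become NULL. Walk through each product:
  - product 1 (Monitor): category_id=2 -> matches Sports
  - product 2 (Pen): category_id=4 -> matches Books
  - product 3 (Router): category_id=1 -> matches Supplies
  - product 4 (Phone): category_id=NULL, no match -> kept with NULL
  - product 5 (Stapler): category_id=4 -> matches Books
  - product 6 (Keyboard): category_id=NULL, no match -> kept with NULL
  - product 7 (Printer): category_id=4 -> matches Books
  - product 8 (Notebook): category_id=2 -> matches Sports
All 8 rows appear; 2 have NULL category.

SQL:
SELECT a.name, b.name AS category
FROM products a
LEFT JOIN categories b ON a.category_id = b.id

Result:
name     | category
---------+---------
Monitor  | Sports  
Pen      | Books   
Router   | Supplies
Phone    | NULL    
Stapler  | Books   
Keyboard | NULL    
Printer  | Books   
Notebook | Sports  


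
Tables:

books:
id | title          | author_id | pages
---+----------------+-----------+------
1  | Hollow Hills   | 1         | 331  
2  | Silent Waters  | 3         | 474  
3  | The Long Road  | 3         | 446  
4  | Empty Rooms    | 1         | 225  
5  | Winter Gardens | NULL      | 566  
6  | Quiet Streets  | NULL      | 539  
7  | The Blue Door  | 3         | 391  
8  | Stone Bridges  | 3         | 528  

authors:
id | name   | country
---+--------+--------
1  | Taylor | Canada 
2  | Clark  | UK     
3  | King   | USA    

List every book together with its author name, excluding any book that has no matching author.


INNER JOIN keeps only books rows whose author_id matches an id in authors. Walk through each book:
  - book 1 (Hollow Hills): author_id=1 -> matches Taylor
  - book 2 (Silent Waters): author_id=3 -> matches King
  - book 3 (The Long Road): author_id=3 -> matches King
  - book 4 (Empty Rooms): author_id=1 -> matches Taylor
  - book 5 (Winter Gardens): author_id=NULL, no match -> dropped
  - book 6 (Quiet Streets): author_id=NULL, no match -> dropped
  - book 7 (The Blue Door): author_id=3 -> matches King
  - book 8 (Stone Bridges): author_id=3 -> matches King
So 2 of 8 rows are dropped.

SQL:
SELECT a.title, b.name AS author
FROM books a
INNER JOIN authors b ON a.author_id = b.id

Result:
title         | author
--------------+-------
Hollow Hills  | Taylor
Silent Waters | King  
The Long Road | King  
Empty Rooms   | Taylor
The Blue Door | King  
Stone Bridges | King  


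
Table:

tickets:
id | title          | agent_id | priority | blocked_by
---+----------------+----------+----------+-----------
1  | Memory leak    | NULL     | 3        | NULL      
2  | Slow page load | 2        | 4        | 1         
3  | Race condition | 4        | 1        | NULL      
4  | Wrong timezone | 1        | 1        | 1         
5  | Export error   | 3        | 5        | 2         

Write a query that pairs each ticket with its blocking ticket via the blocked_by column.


This is a self-join: tickets is joined to a second copy of itself, matching each row's blocked_by to another row's id. Use LEFT JOIN so rows with blocked_by=NULL are kept.
  - ticket 1 (Memory leak): blocked_by=NULL -> NULL
  - ticket 2 (Slow page load): blocked_by=1 -> Memory leak
  - ticket 3 (Race condition): blocked_by=NULL -> NULL
  - ticket 4 (Wrong timezone): blocked_by=1 -> Memory leak
  - ticket 5 (Export error): blocked_by=2 -> Slow page load

SQL:
SELECT a.title AS item, b.title AS blocked_by
FROM tickets a
LEFT JOIN tickets b ON a.blocked_by = b.id

Result:
item           | blocked_by    
---------------+---------------
Memory leak    | NULL          
Slow page load | Memory leak   
Race condition | NULL          
Wrong timezone | Memory leak   
Export error   | Slow page load


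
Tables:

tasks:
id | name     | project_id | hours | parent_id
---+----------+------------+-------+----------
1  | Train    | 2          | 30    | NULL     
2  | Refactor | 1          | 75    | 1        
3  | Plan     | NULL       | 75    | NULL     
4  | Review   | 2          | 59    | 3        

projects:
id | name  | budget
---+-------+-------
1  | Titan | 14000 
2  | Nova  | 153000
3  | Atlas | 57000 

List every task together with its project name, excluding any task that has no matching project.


INNER JOIN keeps only tasks rows whose project_id matches an id in projects. Walk through each task:
  - task 1 (Train): project_id=2 -> matches Nova
  - task 2 (Refactor): project_id=1 -> matches Titan
  - task 3 (Plan): project_id=NULL, no match -> dropped
  - task 4 (Review): project_id=2 -> matches Nova
So 1 of 4 rows is dropped.

SQL:
SELECT a.name, b.name AS project
FROM tasks a
INNER JOIN projects b ON a.project_id = b.id

Result:
name     | project
---------+--------
Train    | Nova   
Refactor | Titan  
Review   | Nova   


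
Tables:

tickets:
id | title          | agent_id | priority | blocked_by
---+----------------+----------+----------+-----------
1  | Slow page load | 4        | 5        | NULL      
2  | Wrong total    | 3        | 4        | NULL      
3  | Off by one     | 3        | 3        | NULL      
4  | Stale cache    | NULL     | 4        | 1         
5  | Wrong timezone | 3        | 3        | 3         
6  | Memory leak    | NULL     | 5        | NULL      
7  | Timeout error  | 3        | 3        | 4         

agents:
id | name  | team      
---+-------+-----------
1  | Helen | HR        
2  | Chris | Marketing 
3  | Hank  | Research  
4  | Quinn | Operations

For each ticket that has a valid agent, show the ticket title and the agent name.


INNER JOIN keeps only tickets rows whose agent_id matches an id in agents. Walk through each ticket:
  - ticket 1 (Slow page load): agent_id=4 -> matches Quinn
  - ticket 2 (Wrong total): agent_id=3 -> matches Hank
  - ticket 3 (Off by one): agent_id=3 -> matches Hank
  - ticket 4 (Stale cache): agent_id=NULL, no match -> dropped
  - ticket 5 (Wrong timezone): agent_id=3 -> matches Hank
  - ticket 6 (Memory leak): agent_id=NULL, no match -> dropped
  - ticket 7 (Timeout error): agent_id=3 -> matches Hank
So 2 of 7 rows are dropped.

SQL:
SELECT a.title, b.name AS agent
FROM tickets a
INNER JOIN agents b ON a.agent_id = b.id

Result:
title          | agent
---------------+------
Slow page load | Quinn
Wrong total    | Hank 
Off by one     | Hank 
Wrong timezone | Hank 
Timeout error  | Hank 


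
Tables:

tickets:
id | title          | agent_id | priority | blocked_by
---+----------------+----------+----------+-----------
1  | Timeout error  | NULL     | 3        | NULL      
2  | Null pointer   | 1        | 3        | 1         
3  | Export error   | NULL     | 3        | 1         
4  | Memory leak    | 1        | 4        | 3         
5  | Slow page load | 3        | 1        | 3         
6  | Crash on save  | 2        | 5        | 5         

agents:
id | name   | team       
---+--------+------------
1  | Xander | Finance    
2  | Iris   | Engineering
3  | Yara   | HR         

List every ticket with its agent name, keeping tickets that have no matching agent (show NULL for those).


LEFT JOIN keeps every row from tickets (the left table); where agent_id has no match in agents, the agent columns become NULL. Walk through each ticket:
  - ticket 1 (Timeout error): agent_id=NULL, no match -> kept with NULL
  - ticket 2 (Null pointer): agent_id=1 -> matches Xander
  - ticket 3 (Export error): agent_id=NULL, no match -> kept with NULL
  - ticket 4 (Memory leak): agent_id=1 -> matches Xander
  - ticket 5 (Slow page load): agent_id=3 -> matches Yara
  - ticket 6 (Crash on save): agent_id=2 -> matches Iris
All 6 rows appear; 2 have NULL agent.

SQL:
SELECT a.title, b.name AS agent
FROM tickets a
LEFT JOIN agents b ON a.agent_id = b.id

Result:
title          | agent 
---------------+-------
Timeout error  | NULL  
Null pointer   | Xander
Export error   | NULL  
Memory leak    | Xander
Slow page load | Yara  
Crash on save  | Iris  


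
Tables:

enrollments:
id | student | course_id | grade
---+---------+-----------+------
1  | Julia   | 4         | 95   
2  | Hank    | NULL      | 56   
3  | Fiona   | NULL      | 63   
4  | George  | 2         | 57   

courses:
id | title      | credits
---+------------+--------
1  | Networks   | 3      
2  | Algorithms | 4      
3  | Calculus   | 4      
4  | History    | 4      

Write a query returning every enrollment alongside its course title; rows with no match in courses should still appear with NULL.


LEFT JOIN keeps every row from enrollments (the left table); where course_id has no match in courses, the course columns become NULL. Walk through each enrollment:
  - enrollment 1 (Julia): course_id=4 -> matches History
  - enrollment 2 (Hank): course_id=NULL, no match -> kept with NULL
  - enrollment 3 (Fiona): course_id=NULL, no match -> kept with NULL
  - enrollment 4 (George): course_id=2 -> matches Algorithms
All 4 rows appear; 2 have NULL course.

SQL:
SELECT a.student, b.title AS course
FROM enrollments a
LEFT JOIN courses b ON a.course_id = b.id

Result:
student | course    
--------+-----------
Julia   | History   
Hank    | NULL      
Fiona   | NULL      
George  | Algorithms


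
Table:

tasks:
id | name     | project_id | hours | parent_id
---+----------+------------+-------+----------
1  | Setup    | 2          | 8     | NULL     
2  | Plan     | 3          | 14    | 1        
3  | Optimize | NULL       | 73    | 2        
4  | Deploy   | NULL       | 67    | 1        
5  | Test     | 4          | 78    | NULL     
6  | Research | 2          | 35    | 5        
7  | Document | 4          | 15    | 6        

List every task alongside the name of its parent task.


This is a self-join: tasks is joined to a second copy of itself, matching each row's parent_id to another row's id. Use LEFT JOIN so rows with parent_id=NULL are kept.
  - task 1 (Setup): parent_id=NULL -> NULL
  - task 2 (Plan): parent_id=1 -> Setup
  - task 3 (Optimize): parent_id=2 -> Plan
  - task 4 (Deploy): parent_id=1 -> Setup
  - task 5 (Test): parent_id=NULL -> NULL
  - task 6 (Research): parent_id=5 -> Test
  - task 7 (Document): parent_id=6 -> Research

SQL:
SELECT a.name AS item, b.name AS parent
FROM tasks a
LEFT JOIN tasks b ON a.parent_id = b.id

Result:
item     | parent  
---------+---------
Setup    | NULL    
Plan     | Setup   
Optimize | Plan    
Deploy   | Setup   
Test     | NULL    
Research | Test    
Document | Research


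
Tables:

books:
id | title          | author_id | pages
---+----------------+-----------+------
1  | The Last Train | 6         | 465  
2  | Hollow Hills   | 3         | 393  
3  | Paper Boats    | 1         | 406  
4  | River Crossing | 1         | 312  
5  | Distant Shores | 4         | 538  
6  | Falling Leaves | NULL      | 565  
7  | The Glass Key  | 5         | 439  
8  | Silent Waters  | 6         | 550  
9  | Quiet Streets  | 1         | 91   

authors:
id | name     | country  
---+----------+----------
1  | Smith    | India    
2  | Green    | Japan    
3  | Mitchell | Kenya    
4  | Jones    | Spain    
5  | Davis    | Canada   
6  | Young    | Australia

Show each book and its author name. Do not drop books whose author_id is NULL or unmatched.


LEFT JOIN keeps every row from books (the left table); where author_id has no match in authors, the author columns become NULL. Walk through each book:
  - book 1 (The Last Train): author_id=6 -> matches Young
  - book 2 (Hollow Hills): author_id=3 -> matches Mitchell
  - book 3 (Paper Boats): author_id=1 -> matches Smith
  - book 4 (River Crossing): author_id=1 -> matches Smith
  - book 5 (Distant Shores): author_id=4 -> matches Jones
  - book 6 (Falling Leaves): author_id=NULL, no match -> kept with NULL
  - book 7 (The Glass Key): author_id=5 -> matches Davis
  - book 8 (Silent Waters): author_id=6 -> matches Young
  - book 9 (Quiet Streets): author_id=1 -> matches Smith
All 9 rows appear; 1 has NULL author.

SQL:
SELECT a.title, b.name AS author
FROM books a
LEFT JOIN authors b ON a.author_id = b.id

Result:
title          | author  
---------------+---------
The Last Train | Young   
Hollow Hills   | Mitchell
Paper Boats    | Smith   
River Crossing | Smith   
Distant Shores | Jones   
Falling Leaves | NULL    
The Glass Key  | Davis   
Silent Waters  | Young   
Quiet Streets  | Smith   


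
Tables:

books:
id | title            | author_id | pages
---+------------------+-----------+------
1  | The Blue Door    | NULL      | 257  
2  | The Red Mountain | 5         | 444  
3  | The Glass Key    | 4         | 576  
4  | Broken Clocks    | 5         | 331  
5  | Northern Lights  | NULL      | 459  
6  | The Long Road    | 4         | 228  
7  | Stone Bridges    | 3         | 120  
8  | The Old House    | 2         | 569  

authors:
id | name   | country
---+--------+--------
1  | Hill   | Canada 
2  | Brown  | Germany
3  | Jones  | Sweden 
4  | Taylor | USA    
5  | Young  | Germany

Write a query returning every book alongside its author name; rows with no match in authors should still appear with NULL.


LEFT JOIN keeps every row from books (the left table); where author_id has no match in authors, the author columns become NULL. Walk through each book:
  - book 1 (The Blue Door): author_id=NULL, no match -> kept with NULL
  - book 2 (The Red Mountain): author_id=5 -> matches Young
  - book 3 (The Glass Key): author_id=4 -> matches Taylor
  - book 4 (Broken Clocks): author_id=5 -> matches Young
  - book 5 (Northern Lights): author_id=NULL, no match -> kept with NULL
  - book 6 (The Long Road): author_id=4 -> matches Taylor
  - book 7 (Stone Bridges): author_id=3 -> matches Jones
  - book 8 (The Old House): author_id=2 -> matches Brown
All 8 rows appear; 2 have NULL author.

SQL:
SELECT a.title, b.name AS author
FROM books a
LEFT JOIN authors b ON a.author_id = b.id

Result:
title            | author
-----------------+-------
The Blue Door    | NULL  
The Red Mountain | Young 
The Glass Key    | Taylor
Broken Clocks    | Young 
Northern Lights  | NULL  
The Long Road    | Taylor
Stone Bridges    | Jones 
The Old House    | Brown 


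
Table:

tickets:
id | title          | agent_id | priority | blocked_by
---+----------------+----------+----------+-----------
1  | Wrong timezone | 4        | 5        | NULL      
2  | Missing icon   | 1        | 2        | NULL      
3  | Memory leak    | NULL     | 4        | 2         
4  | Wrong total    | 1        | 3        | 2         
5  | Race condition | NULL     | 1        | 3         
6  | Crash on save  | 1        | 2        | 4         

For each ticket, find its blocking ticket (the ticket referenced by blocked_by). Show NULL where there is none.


This is a self-join: tickets is joined to a second copy of itself, matching each row's blocked_by to another row's id. Use LEFT JOIN so rows with blocked_by=NULL are kept.
  - ticket 1 (Wrong timezone): blocked_by=NULL -> NULL
  - ticket 2 (Missing icon): blocked_by=NULL -> NULL
  - ticket 3 (Memory leak): blocked_by=2 -> Missing icon
  - ticket 4 (Wrong total): blocked_by=2 -> Missing icon
  - ticket 5 (Race condition): blocked_by=3 -> Memory leak
  - ticket 6 (Crash on save): blocked_by=4 -> Wrong total

SQL:
SELECT a.title AS item, b.title AS blocked_by
FROM tickets a
LEFT JOIN tickets b ON a.blocked_by = b.id

Result:
item           | blocked_by  
---------------+-------------
Wrong timezone | NULL        
Missing icon   | NULL        
Memory leak    | Missing icon
Wrong total    | Missing icon
Race condition | Memory leak 
Crash on save  | Wrong total 


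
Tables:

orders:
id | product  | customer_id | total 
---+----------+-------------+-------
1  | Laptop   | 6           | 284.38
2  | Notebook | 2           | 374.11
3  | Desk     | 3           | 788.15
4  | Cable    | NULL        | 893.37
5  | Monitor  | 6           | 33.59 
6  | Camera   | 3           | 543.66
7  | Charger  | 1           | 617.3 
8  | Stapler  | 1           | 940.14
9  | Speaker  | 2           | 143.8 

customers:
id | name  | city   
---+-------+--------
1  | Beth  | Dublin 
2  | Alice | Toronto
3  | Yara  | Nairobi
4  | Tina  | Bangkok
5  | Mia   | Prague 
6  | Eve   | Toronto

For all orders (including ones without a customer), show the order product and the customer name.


LEFT JOIN keeps every row from orders (the left table); where customer_id has no match in customers, the customer columns become NULL. Walk through each order:
  - order 1 (Laptop): customer_id=6 -> matches Eve
  - order 2 (Notebook): customer_id=2 -> matches Alice
  - order 3 (Desk): customer_id=3 -> matches Yara
  - order 4 (Cable): customer_id=NULL, no match -> kept with NULL
  - order 5 (Monitor): customer_id=6 -> matches Eve
  - order 6 (Camera): customer_id=3 -> matches Yara
  - order 7 (Charger): customer_id=1 -> matches Beth
  - order 8 (Stapler): customer_id=1 -> matches Beth
  - order 9 (Speaker): customer_id=2 -> matches Alice
All 9 rows appear; 1 has NULL customer.

SQL:
SELECT a.product, b.name AS customer
FROM orders a
LEFT JOIN customers b ON a.customer_id = b.id

Result:
product  | customer
---------+---------
Laptop   | Eve     
Notebook | Alice   
Desk     | Yara    
Cable    | NULL    
Monitor  | Eve     
Camera   | Yara    
Charger  | Beth    
Stapler  | Beth    
Speaker  | Alice   


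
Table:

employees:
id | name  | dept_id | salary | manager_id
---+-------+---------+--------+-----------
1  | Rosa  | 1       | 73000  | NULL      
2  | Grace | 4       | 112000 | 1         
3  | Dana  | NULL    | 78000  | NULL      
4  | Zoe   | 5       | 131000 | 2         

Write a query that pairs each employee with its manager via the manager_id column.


This is a self-join: employees is joined to a second copy of itself, matching each row's manager_id to another row's id. Use LEFT JOIN so rows with manager_id=NULL are kept.
  - employee 1 (Rosa): manager_id=NULL -> NULL
  - employee 2 (Grace): manager_id=1 -> Rosa
  - employee 3 (Dana): manager_id=NULL -> NULL
  - employee 4 (Zoe): manager_id=2 -> Grace

SQL:
SELECT a.name AS item, b.name AS manager
FROM employees a
LEFT JOIN employees b ON a.manager_id = b.id

Result:
item  | manager
------+--------
Rosa  | NULL   
Grace | Rosa   
Dana  | NULL   
Zoe   | Grace  


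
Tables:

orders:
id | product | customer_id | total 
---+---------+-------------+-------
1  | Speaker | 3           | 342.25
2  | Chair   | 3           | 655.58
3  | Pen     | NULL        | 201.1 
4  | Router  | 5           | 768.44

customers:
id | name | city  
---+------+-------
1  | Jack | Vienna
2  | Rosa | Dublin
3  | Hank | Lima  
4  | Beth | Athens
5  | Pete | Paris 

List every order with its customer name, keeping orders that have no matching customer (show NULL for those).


LEFT JOIN keeps every row from orders (the left table); where customer_id has no match in customers, the customer columns become NULL. Walk through each order:
  - order 1 (Speaker): customer_id=3 -> matches Hank
  - order 2 (Chair): customer_id=3 -> matches Hank
  - order 3 (Pen): customer_id=NULL, no match -> kept with NULL
  - order 4 (Router): customer_id=5 -> matches Pete
All 4 rows appear; 1 has NULL customer.

SQL:
SELECT a.product, b.name AS customer
FROM orders a
LEFT JOIN customers b ON a.customer_id = b.id

Result:
product | customer
--------+---------
Speaker | Hank    
Chair   | Hank    
Pen     | NULL    
Router  | Pete    


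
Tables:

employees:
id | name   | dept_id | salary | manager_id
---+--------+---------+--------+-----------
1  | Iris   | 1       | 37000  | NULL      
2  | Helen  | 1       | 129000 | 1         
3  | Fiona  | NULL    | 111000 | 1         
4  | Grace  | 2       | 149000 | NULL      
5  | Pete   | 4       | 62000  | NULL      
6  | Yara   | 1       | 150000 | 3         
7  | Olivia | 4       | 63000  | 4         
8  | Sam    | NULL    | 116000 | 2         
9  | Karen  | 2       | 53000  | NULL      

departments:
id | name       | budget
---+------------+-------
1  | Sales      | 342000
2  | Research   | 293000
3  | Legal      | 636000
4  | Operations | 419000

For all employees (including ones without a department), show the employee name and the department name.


LEFT JOIN keeps every row from employees (the left table); where dept_id has no match in departments, the department columns become NULL. Walk through each employee:
  - employee 1 (Iris): dept_id=1 -> matches Sales
  - employee 2 (Helen): dept_id=1 -> matches Sales
  - employee 3 (Fiona): dept_id=NULL, no match -> kept with NULL
  - employee 4 (Grace): dept_id=2 -> matches Research
  - employee 5 (Pete): dept_id=4 -> matches Operations
  - employee 6 (Yara): dept_id=1 -> matches Sales
  - employee 7 (Olivia): dept_id=4 -> matches Operations
  - employee 8 (Sam): dept_id=NULL, no match -> kept with NULL
  - employee 9 (Karen): dept_id=2 -> matches Research
All 9 rows appear; 2 have NULL department.

SQL:
SELECT a.name, b.name AS department
FROM employees a
LEFT JOIN departments b ON a.dept_id = b.id

Result:
name   | department
-------+-----------
Iris   | Sales     
Helen  | Sales     
Fiona  | NULL      
Grace  | Research  
Pete   | Operations
Yara   | Sales     
Olivia | Operations
Sam    | NULL      
Karen  | Research  


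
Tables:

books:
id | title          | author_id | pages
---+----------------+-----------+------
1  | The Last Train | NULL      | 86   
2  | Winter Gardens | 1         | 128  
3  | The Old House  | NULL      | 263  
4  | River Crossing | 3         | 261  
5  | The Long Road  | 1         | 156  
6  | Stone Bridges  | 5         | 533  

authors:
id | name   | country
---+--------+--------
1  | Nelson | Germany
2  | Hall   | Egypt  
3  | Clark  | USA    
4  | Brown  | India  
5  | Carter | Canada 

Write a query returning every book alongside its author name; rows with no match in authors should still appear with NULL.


LEFT JOIN keeps every row from books (the left table); where author_id has no match in authors, the author columns become NULL. Walk through each book:
  - book 1 (The Last Train): author_id=NULL, no match -> kept with NULL
  - book 2 (Winter Gardens): author_id=1 -> matches Nelson
  - book 3 (The Old House): author_id=NULL, no match -> kept with NULL
  - book 4 (River Crossing): author_id=3 -> matches Clark
  - book 5 (The Long Road): author_id=1 -> matches Nelson
  - book 6 (Stone Bridges): author_id=5 -> matches Carter
All 6 rows appear; 2 have NULL author.

SQL:
SELECT a.title, b.name AS author
FROM books a
LEFT JOIN authors b ON a.author_id = b.id

Result:
title          | author
---------------+-------
The Last Train | NULL  
Winter Gardens | Nelson
The Old House  | NULL  
River Crossing | Clark 
The Long Road  | Nelson
Stone Bridges  | Carter


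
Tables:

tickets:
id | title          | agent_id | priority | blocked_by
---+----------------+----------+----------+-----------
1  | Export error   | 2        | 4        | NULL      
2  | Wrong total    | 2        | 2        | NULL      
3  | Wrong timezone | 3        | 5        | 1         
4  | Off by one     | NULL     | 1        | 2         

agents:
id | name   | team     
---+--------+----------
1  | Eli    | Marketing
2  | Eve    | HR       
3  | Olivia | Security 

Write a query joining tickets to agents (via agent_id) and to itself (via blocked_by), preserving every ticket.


Two LEFT JOINs from the same base table tickets: one to agents via agent_id, one to tickets itself via blocked_by. Both are LEFT so every ticket is preserved.
Match against agents:
  - ticket 1 (Export error): agent_id=2 -> matches Eve
  - ticket 2 (Wrong total): agent_id=2 -> matches Eve
  - ticket 3 (Wrong timezone): agent_id=3 -> matches Olivia
  - ticket 4 (Off by one): agent_id=NULL, no match -> kept with NULL
Match against tickets (self):
  - ticket 1 (Export error): blocked_by=NULL -> NULL
  - ticket 2 (Wrong total): blocked_by=NULL -> NULL
  - ticket 3 (Wrong timezone): blocked_by=1 -> Export error
  - ticket 4 (Off by one): blocked_by=2 -> Wrong total

SQL:
SELECT a.title, b.name AS agent, c.title AS blocked_by
FROM tickets a
LEFT JOIN agents b ON a.agent_id = b.id
LEFT JOIN tickets c ON a.blocked_by = c.id

Result:
title          | agent  | blocked_by  
---------------+--------+-------------
Export error   | Eve    | NULL        
Wrong total    | Eve    | NULL        
Wrong timezone | Olivia | Export error
Off by one     | NULL   | Wrong total 
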